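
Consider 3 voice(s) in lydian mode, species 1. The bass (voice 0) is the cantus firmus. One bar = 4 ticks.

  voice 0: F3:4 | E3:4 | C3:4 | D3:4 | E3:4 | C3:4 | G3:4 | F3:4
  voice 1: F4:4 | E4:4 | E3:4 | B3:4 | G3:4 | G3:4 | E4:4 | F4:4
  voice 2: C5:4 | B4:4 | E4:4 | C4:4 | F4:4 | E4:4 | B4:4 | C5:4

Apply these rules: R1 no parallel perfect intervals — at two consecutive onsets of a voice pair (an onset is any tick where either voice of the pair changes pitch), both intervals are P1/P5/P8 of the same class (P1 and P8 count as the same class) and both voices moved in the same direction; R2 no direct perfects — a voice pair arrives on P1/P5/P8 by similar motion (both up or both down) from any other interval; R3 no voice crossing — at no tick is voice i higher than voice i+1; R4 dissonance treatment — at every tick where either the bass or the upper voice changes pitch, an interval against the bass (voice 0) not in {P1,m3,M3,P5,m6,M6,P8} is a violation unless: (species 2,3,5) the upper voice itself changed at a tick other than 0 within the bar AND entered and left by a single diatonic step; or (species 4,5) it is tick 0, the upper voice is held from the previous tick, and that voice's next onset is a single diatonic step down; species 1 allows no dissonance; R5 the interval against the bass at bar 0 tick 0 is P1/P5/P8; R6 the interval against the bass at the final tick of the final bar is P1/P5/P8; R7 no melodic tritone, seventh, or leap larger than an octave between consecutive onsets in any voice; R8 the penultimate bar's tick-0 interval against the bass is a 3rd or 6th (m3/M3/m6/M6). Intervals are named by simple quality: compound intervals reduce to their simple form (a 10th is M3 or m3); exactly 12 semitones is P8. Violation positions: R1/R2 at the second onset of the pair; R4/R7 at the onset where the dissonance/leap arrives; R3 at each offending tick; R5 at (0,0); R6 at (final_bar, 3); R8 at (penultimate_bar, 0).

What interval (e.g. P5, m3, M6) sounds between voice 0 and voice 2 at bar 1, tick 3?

voice 0=E3 voice 2=B4 -> P5

P5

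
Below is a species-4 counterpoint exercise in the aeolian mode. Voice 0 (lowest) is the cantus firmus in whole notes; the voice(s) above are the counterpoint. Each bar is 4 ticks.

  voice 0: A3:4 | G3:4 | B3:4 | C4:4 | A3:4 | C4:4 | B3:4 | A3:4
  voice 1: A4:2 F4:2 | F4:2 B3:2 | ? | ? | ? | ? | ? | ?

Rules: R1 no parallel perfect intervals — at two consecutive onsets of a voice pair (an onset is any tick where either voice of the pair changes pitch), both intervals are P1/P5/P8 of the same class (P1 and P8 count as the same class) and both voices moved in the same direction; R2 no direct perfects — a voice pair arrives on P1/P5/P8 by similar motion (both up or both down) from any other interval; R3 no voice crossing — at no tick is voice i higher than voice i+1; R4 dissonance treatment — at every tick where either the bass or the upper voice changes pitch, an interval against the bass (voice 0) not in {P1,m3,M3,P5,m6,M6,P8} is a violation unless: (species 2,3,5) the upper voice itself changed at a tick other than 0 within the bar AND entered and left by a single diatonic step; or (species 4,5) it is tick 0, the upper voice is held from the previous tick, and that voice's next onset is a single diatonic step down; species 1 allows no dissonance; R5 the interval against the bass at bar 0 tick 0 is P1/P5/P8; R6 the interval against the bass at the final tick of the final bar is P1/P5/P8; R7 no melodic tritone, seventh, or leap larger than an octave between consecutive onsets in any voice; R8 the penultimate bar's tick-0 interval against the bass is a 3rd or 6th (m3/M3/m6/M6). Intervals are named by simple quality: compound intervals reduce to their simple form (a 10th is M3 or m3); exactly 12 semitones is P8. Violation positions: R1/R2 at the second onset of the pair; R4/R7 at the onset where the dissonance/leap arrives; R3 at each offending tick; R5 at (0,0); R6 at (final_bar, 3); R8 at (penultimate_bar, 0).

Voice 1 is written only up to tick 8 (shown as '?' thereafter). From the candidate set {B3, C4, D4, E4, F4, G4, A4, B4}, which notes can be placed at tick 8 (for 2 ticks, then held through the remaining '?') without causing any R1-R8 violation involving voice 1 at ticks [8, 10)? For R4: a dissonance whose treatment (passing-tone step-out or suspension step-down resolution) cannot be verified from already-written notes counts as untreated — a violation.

{B3, D4, G4}

B3: legal
C4: violates R4
D4: legal
E4: violates R4
F4: violates R4,R7
G4: legal
A4: violates R4,R7
B4: violates R2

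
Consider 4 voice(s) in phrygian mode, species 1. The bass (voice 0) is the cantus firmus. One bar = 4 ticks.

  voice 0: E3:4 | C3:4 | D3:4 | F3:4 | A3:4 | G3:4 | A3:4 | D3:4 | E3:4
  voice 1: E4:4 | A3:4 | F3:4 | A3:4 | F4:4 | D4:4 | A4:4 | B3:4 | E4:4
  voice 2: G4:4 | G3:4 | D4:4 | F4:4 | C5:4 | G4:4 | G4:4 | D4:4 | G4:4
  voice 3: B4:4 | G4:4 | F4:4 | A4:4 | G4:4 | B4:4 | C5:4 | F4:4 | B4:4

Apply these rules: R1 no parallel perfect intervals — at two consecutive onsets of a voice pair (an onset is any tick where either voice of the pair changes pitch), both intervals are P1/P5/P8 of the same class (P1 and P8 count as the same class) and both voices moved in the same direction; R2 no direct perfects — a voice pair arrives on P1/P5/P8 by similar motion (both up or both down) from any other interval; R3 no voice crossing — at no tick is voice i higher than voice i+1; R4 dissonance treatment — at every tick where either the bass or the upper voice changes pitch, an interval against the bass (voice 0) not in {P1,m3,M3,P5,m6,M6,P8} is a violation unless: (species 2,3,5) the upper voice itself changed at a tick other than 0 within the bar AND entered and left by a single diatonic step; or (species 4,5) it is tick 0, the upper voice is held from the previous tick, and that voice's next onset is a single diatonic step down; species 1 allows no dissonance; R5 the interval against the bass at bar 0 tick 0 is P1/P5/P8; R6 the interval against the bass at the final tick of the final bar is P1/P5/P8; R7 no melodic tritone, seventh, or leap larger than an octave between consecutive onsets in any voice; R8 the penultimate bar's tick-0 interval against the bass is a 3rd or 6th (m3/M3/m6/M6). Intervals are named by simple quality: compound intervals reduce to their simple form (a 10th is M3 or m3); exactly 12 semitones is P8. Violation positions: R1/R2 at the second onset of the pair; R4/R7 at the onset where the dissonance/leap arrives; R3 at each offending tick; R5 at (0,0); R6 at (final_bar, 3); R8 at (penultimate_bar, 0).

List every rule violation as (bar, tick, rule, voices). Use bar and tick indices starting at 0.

bar 0: v0=E3 v1=E4 v2=G4 v3=B4 downbeat P5
bar 1: v0=C3 v1=A3 v2=G3 v3=G4 downbeat P5
bar 2: v0=D3 v1=F3 v2=D4 v3=F4 downbeat m3
bar 3: v0=F3 v1=A3 v2=F4 v3=A4 downbeat M3
bar 4: v0=A3 v1=F4 v2=C5 v3=G4 downbeat m7
bar 5: v0=G3 v1=D4 v2=G4 v3=B4 downbeat M3
bar 6: v0=A3 v1=A4 v2=G4 v3=C5 downbeat m3
bar 7: v0=D3 v1=B3 v2=D4 v3=F4 downbeat m3
bar 8: v0=E3 v1=E4 v2=G4 v3=B4 downbeat P5
  -> R5 @ bar 0 tick 0 v(0, 2): opens on m3
  -> R1 @ bar 1 tick 0 v(0, 3): E3/B4 P5 -> C3/G4 P5 similar
  -> R2 @ bar 1 tick 0 v(0, 2): E3/G4 m3 -> C3/G3 P5 similar
  -> R2 @ bar 1 tick 0 v(2, 3): G4/B4 M3 -> G3/G4 P8 similar
  -> R3 @ bar 1 tick 0 v(1, 2): A3 above G3
  -> R3 @ bar 1 tick 1 v(1, 2): A3 above G3
  -> R3 @ bar 1 tick 2 v(1, 2): A3 above G3
  -> R3 @ bar 1 tick 3 v(1, 2): A3 above G3
  -> R2 @ bar 2 tick 0 v(0, 2): C3/G3 P5 -> D3/D4 P8 similar
  -> R2 @ bar 2 tick 0 v(1, 3): A3/G4 m7 -> F3/F4 P8 similar
  -> R1 @ bar 3 tick 0 v(0, 2): D3/D4 P8 -> F3/F4 P8 similar
  -> R1 @ bar 3 tick 0 v(1, 3): F3/F4 P8 -> A3/A4 P8 similar
  -> R2 @ bar 4 tick 0 v(1, 2): A3/F4 m6 -> F4/C5 P5 similar
  -> R3 @ bar 4 tick 0 v(2, 3): C5 above G4
  -> R4 @ bar 4 tick 0 v(0, 3): A3/G4 m7 untreated
  -> R3 @ bar 4 tick 1 v(2, 3): C5 above G4
  -> R3 @ bar 4 tick 2 v(2, 3): C5 above G4
  -> R3 @ bar 4 tick 3 v(2, 3): C5 above G4
  -> R2 @ bar 5 tick 0 v(0, 1): A3/F4 m6 -> G3/D4 P5 similar
  -> R2 @ bar 5 tick 0 v(0, 2): A3/C5 m3 -> G3/G4 P8 similar
  -> R2 @ bar 6 tick 0 v(0, 1): G3/D4 P5 -> A3/A4 P8 similar
  -> R3 @ bar 6 tick 0 v(1, 2): A4 above G4
  -> R4 @ bar 6 tick 0 v(0, 2): A3/G4 m7 untreated
  -> R3 @ bar 6 tick 1 v(1, 2): A4 above G4
  -> R3 @ bar 6 tick 2 v(1, 2): A4 above G4
  -> R3 @ bar 6 tick 3 v(1, 2): A4 above G4
  -> R2 @ bar 7 tick 0 v(0, 2): A3/G4 m7 -> D3/D4 P8 similar
  -> R7 @ bar 7 tick 0 v(1,): A4->B3 leap 10st
  -> R8 @ bar 7 tick 0 v(0, 2): penult P8 not 3rd/6th
  -> R2 @ bar 8 tick 0 v(0, 1): D3/B3 M6 -> E3/E4 P8 similar
  -> R2 @ bar 8 tick 0 v(0, 3): D3/F4 m3 -> E3/B4 P5 similar
  -> R2 @ bar 8 tick 0 v(1, 3): B3/F4 TT -> E4/B4 P5 similar
  -> R7 @ bar 8 tick 0 v(3,): F4->B4 leap 6st
  -> R6 @ bar 8 tick 3 v(0, 2): closes on m3

(0, 0, R5, (0, 2))
(1, 0, R1, (0, 3))
(1, 0, R2, (0, 2))
(1, 0, R2, (2, 3))
(1, 0, R3, (1, 2))
(1, 1, R3, (1, 2))
(1, 2, R3, (1, 2))
(1, 3, R3, (1, 2))
(2, 0, R2, (0, 2))
(2, 0, R2, (1, 3))
(3, 0, R1, (0, 2))
(3, 0, R1, (1, 3))
(4, 0, R2, (1, 2))
(4, 0, R3, (2, 3))
(4, 0, R4, (0, 3))
(4, 1, R3, (2, 3))
(4, 2, R3, (2, 3))
(4, 3, R3, (2, 3))
(5, 0, R2, (0, 1))
(5, 0, R2, (0, 2))
(6, 0, R2, (0, 1))
(6, 0, R3, (1, 2))
(6, 0, R4, (0, 2))
(6, 1, R3, (1, 2))
(6, 2, R3, (1, 2))
(6, 3, R3, (1, 2))
(7, 0, R2, (0, 2))
(7, 0, R7, (1,))
(7, 0, R8, (0, 2))
(8, 0, R2, (0, 1))
(8, 0, R2, (0, 3))
(8, 0, R2, (1, 3))
(8, 0, R7, (3,))
(8, 3, R6, (0, 2))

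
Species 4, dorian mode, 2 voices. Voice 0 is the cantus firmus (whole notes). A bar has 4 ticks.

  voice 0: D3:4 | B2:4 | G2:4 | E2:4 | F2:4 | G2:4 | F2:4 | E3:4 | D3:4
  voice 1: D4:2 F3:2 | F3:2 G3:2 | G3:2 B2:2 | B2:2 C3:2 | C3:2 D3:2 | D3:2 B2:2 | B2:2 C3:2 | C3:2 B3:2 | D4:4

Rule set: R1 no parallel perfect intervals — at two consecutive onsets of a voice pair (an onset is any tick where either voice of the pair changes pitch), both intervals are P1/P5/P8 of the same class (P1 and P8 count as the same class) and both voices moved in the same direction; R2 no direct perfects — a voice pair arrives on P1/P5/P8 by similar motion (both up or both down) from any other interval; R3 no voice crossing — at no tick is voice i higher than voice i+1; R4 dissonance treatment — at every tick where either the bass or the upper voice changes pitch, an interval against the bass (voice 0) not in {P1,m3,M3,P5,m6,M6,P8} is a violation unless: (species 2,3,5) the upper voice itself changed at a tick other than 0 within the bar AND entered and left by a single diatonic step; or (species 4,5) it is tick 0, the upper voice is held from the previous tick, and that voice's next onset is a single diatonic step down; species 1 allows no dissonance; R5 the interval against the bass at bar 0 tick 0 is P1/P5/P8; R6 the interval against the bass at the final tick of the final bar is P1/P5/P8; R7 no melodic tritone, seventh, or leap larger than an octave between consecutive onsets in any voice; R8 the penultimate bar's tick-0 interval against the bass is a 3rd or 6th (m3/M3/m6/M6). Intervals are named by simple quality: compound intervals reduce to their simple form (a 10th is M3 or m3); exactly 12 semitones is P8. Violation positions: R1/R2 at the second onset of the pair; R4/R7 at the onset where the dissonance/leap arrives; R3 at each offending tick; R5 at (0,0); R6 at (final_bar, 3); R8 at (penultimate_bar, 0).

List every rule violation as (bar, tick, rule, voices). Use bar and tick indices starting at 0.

(1, 0, R4, (0, 1))
(6, 0, R4, (0, 1))
(7, 0, R3, (0, 1))
(7, 0, R7, (0,))
(7, 1, R3, (0, 1))
(7, 2, R7, (1,))

bar 0: v0=D3 v1=D4 downbeat P8
bar 1: v0=B2 v1=F3 downbeat TT
bar 2: v0=G2 v1=G3 downbeat P8
bar 3: v0=E2 v1=B2 downbeat P5
bar 4: v0=F2 v1=C3 downbeat P5
bar 5: v0=G2 v1=D3 downbeat P5
bar 6: v0=F2 v1=B2 downbeat TT
bar 7: v0=E3 v1=C3 downbeat M3
bar 8: v0=D3 v1=D4 downbeat P8
  -> R4 @ bar 1 tick 0 v(0, 1): B2/F3 TT untreated
  -> R4 @ bar 6 tick 0 v(0, 1): F2/B2 TT untreated
  -> R3 @ bar 7 tick 0 v(0, 1): E3 above C3
  -> R7 @ bar 7 tick 0 v(0,): F2->E3 leap 11st
  -> R3 @ bar 7 tick 1 v(0, 1): E3 above C3
  -> R7 @ bar 7 tick 2 v(1,): C3->B3 leap 11st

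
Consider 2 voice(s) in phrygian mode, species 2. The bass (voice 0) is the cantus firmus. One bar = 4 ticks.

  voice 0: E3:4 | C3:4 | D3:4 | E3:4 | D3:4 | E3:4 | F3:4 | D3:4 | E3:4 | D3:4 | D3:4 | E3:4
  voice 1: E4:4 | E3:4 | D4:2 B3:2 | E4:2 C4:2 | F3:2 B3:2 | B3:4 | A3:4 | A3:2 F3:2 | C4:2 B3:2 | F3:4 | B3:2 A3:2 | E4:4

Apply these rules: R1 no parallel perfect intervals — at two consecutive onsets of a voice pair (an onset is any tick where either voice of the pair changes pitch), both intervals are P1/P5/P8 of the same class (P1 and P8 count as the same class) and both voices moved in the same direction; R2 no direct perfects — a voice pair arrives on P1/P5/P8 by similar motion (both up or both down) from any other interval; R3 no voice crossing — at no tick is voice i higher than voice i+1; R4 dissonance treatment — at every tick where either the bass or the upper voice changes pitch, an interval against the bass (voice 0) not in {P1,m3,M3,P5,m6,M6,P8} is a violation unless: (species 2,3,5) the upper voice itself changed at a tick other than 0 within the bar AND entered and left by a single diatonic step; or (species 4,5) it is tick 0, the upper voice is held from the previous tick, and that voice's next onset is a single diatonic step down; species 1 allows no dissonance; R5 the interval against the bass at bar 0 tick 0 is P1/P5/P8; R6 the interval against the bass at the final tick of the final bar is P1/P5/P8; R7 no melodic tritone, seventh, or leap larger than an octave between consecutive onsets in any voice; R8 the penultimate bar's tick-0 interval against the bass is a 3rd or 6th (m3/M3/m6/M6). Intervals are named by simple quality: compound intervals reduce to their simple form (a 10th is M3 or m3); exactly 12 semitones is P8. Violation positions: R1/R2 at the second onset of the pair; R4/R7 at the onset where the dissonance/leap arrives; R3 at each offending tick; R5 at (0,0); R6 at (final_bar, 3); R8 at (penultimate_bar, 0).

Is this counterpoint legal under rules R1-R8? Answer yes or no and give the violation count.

No (7 violations)

bar 0: v0=E3 v1=E4 (P8)
bar 1: v0=C3 v1=E3 (M3)
bar 2: v0=D3 v1=D4 (P8)
bar 3: v0=E3 v1=E4 (P8)
bar 4: v0=D3 v1=F3 (m3)
bar 5: v0=E3 v1=B3 (P5)
bar 6: v0=F3 v1=A3 (M3)
bar 7: v0=D3 v1=A3 (P5)
bar 8: v0=E3 v1=C4 (m6)
bar 9: v0=D3 v1=F3 (m3)
bar 10: v0=D3 v1=B3 (M6)
bar 11: v0=E3 v1=E4 (P8)
  R2 @ bar2.0: C3/E3 M3 -> D3/D4 P8 similar
  R7 @ bar2.0: E3->D4 leap 10st
  R2 @ bar3.0: D3/B3 M6 -> E3/E4 P8 similar
  R7 @ bar4.2: F3->B3 leap 6st
  R7 @ bar9.0: B3->F3 leap 6st
  R7 @ bar10.0: F3->B3 leap 6st
  R2 @ bar11.0: D3/A3 P5 -> E3/E4 P8 similar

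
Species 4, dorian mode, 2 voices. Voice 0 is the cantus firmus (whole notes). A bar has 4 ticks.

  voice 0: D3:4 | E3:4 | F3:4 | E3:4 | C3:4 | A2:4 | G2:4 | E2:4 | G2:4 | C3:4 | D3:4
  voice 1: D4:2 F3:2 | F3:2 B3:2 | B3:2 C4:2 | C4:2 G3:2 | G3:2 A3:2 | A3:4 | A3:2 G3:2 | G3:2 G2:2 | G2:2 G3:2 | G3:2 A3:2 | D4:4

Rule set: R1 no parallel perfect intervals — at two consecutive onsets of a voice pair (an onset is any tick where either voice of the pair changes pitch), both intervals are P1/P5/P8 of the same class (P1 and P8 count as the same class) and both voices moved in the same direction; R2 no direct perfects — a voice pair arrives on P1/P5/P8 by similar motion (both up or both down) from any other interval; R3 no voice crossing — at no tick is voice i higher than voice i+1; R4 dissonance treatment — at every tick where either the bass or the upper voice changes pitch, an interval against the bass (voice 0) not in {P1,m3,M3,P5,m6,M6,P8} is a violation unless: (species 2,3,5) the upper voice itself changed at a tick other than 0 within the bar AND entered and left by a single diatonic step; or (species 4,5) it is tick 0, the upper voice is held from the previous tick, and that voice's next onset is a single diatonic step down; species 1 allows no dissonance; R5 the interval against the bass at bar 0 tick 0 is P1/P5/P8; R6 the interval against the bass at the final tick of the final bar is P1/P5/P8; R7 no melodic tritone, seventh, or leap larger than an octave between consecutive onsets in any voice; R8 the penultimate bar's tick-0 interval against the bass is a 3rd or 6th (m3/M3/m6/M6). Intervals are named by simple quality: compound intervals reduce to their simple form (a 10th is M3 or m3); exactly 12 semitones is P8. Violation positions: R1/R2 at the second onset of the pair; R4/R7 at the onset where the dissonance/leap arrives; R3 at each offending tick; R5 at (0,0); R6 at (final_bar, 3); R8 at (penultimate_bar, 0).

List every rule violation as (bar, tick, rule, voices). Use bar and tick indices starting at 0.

bar 0: v0=D3 v1=D4 downbeat P8
bar 1: v0=E3 v1=F3 downbeat m2
bar 2: v0=F3 v1=B3 downbeat TT
bar 3: v0=E3 v1=C4 downbeat m6
bar 4: v0=C3 v1=G3 downbeat P5
bar 5: v0=A2 v1=A3 downbeat P8
bar 6: v0=G2 v1=A3 downbeat M2
bar 7: v0=E2 v1=G3 downbeat m3
bar 8: v0=G2 v1=G2 downbeat P1
bar 9: v0=C3 v1=G3 downbeat P5
bar 10: v0=D3 v1=D4 downbeat P8
  -> R4 @ bar 1 tick 0 v(0, 1): E3/F3 m2 untreated
  -> R7 @ bar 1 tick 2 v(1,): F3->B3 leap 6st
  -> R4 @ bar 2 tick 0 v(0, 1): F3/B3 TT untreated
  -> R8 @ bar 9 tick 0 v(0, 1): penult P5 not 3rd/6th
  -> R2 @ bar 10 tick 0 v(0, 1): C3/A3 M6 -> D3/D4 P8 similar

(1, 0, R4, (0, 1))
(1, 2, R7, (1,))
(2, 0, R4, (0, 1))
(9, 0, R8, (0, 1))
(10, 0, R2, (0, 1))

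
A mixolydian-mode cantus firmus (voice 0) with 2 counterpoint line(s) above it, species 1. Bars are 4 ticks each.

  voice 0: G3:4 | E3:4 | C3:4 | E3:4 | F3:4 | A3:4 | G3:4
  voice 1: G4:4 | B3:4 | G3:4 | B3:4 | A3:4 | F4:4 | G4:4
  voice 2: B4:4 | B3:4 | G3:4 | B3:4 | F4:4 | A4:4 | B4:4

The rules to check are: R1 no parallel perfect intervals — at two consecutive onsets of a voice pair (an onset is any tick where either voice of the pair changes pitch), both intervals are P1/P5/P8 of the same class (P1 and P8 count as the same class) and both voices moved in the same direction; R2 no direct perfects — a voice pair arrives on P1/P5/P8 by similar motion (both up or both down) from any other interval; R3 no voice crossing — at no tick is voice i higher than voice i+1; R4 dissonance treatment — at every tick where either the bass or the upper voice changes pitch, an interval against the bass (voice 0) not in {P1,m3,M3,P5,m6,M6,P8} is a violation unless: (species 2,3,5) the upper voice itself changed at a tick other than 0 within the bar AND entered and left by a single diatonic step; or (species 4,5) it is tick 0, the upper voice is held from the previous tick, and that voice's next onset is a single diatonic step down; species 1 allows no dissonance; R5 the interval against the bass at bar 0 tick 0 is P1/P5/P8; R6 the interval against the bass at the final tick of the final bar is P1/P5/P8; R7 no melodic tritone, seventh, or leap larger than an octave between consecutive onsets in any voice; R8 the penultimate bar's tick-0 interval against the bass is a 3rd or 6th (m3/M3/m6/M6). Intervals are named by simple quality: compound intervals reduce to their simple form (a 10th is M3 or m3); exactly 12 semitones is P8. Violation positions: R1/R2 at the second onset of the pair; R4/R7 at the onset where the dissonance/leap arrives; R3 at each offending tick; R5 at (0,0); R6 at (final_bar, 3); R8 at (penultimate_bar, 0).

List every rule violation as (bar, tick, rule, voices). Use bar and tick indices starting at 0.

bar 0: v0=G3 v1=G4 v2=B4 downbeat M3
bar 1: v0=E3 v1=B3 v2=B3 downbeat P5
bar 2: v0=C3 v1=G3 v2=G3 downbeat P5
bar 3: v0=E3 v1=B3 v2=B3 downbeat P5
bar 4: v0=F3 v1=A3 v2=F4 downbeat P8
bar 5: v0=A3 v1=F4 v2=A4 downbeat P8
bar 6: v0=G3 v1=G4 v2=B4 downbeat M3
  -> R5 @ bar 0 tick 0 v(0, 2): opens on M3
  -> R2 @ bar 1 tick 0 v(0, 1): G3/G4 P8 -> E3/B3 P5 similar
  -> R2 @ bar 1 tick 0 v(0, 2): G3/B4 M3 -> E3/B3 P5 similar
  -> R2 @ bar 1 tick 0 v(1, 2): G4/B4 M3 -> B3/B3 P1 similar
  -> R1 @ bar 2 tick 0 v(0, 1): E3/B3 P5 -> C3/G3 P5 similar
  -> R1 @ bar 2 tick 0 v(0, 2): E3/B3 P5 -> C3/G3 P5 similar
  -> R1 @ bar 2 tick 0 v(1, 2): B3/B3 P1 -> G3/G3 P1 similar
  -> R1 @ bar 3 tick 0 v(0, 1): C3/G3 P5 -> E3/B3 P5 similar
  -> R1 @ bar 3 tick 0 v(0, 2): C3/G3 P5 -> E3/B3 P5 similar
  -> R1 @ bar 3 tick 0 v(1, 2): G3/G3 P1 -> B3/B3 P1 similar
  -> R2 @ bar 4 tick 0 v(0, 2): E3/B3 P5 -> F3/F4 P8 similar
  -> R7 @ bar 4 tick 0 v(2,): B3->F4 leap 6st
  -> R1 @ bar 5 tick 0 v(0, 2): F3/F4 P8 -> A3/A4 P8 similar
  -> R8 @ bar 5 tick 0 v(0, 2): penult P8 not 3rd/6th
  -> R6 @ bar 6 tick 3 v(0, 2): closes on M3

(0, 0, R5, (0, 2))
(1, 0, R2, (0, 1))
(1, 0, R2, (0, 2))
(1, 0, R2, (1, 2))
(2, 0, R1, (0, 1))
(2, 0, R1, (0, 2))
(2, 0, R1, (1, 2))
(3, 0, R1, (0, 1))
(3, 0, R1, (0, 2))
(3, 0, R1, (1, 2))
(4, 0, R2, (0, 2))
(4, 0, R7, (2,))
(5, 0, R1, (0, 2))
(5, 0, R8, (0, 2))
(6, 3, R6, (0, 2))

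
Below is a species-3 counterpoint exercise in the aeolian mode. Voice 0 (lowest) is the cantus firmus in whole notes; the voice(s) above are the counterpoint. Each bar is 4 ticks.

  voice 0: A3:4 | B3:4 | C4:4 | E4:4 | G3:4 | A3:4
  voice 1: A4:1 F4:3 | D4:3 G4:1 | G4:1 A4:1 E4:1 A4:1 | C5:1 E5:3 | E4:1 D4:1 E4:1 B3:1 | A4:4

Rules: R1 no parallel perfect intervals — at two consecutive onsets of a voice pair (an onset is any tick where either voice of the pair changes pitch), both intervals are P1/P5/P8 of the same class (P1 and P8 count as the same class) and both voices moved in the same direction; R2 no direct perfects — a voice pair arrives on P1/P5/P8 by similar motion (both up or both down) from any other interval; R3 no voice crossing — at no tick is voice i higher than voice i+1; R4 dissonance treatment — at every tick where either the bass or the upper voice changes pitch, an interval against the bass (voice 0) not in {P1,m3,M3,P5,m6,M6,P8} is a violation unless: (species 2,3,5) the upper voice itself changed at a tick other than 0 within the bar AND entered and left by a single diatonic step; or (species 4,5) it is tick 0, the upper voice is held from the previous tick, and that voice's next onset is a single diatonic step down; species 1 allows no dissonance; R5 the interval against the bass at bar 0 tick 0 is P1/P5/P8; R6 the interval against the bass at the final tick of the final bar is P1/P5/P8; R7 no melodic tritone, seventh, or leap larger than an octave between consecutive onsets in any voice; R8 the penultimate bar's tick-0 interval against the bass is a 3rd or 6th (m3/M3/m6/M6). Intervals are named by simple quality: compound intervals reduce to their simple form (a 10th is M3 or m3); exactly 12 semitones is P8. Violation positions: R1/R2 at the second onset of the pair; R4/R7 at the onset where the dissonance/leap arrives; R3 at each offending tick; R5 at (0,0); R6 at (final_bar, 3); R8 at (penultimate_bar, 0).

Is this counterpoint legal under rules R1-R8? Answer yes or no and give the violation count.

No (2 violations)

bar 0: v0=A3 v1=A4 (P8)
bar 1: v0=B3 v1=D4 (m3)
bar 2: v0=C4 v1=G4 (P5)
bar 3: v0=E4 v1=C5 (m6)
bar 4: v0=G3 v1=E4 (M6)
bar 5: v0=A3 v1=A4 (P8)
  R2 @ bar5.0: G3/B3 M3 -> A3/A4 P8 similar
  R7 @ bar5.0: B3->A4 leap 10st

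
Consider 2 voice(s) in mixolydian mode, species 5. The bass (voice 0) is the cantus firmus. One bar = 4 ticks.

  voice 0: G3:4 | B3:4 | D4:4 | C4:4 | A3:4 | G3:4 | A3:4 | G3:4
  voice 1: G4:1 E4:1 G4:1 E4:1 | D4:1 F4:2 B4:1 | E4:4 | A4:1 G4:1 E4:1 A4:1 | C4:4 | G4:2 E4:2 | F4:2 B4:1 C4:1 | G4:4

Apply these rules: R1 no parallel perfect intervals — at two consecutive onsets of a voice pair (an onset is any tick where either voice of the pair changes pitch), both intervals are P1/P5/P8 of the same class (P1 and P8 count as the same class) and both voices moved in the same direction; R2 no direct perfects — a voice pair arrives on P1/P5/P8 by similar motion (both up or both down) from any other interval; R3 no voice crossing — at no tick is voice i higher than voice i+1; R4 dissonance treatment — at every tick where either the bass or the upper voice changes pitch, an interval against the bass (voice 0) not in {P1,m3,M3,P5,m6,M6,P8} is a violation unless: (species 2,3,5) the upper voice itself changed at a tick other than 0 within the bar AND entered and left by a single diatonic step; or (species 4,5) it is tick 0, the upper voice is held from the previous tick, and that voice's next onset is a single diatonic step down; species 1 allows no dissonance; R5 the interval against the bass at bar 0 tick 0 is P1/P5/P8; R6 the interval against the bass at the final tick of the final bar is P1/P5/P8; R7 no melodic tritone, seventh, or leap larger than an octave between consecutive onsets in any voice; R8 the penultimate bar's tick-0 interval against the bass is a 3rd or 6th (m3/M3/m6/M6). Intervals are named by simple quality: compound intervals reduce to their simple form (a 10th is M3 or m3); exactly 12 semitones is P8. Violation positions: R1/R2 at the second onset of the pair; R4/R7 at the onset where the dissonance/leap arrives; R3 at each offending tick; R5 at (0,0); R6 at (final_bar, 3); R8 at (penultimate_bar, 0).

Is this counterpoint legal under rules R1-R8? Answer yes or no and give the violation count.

bar 0: v0=G3 v1=G4 (P8)
bar 1: v0=B3 v1=D4 (m3)
bar 2: v0=D4 v1=E4 (M2)
bar 3: v0=C4 v1=A4 (M6)
bar 4: v0=A3 v1=C4 (m3)
bar 5: v0=G3 v1=G4 (P8)
bar 6: v0=A3 v1=F4 (m6)
bar 7: v0=G3 v1=G4 (P8)
  R4 @ bar1.1: B3/F4 TT untreated
  R7 @ bar1.3: F4->B4 leap 6st
  R4 @ bar2.0: D4/E4 M2 untreated
  R4 @ bar6.2: A3/B4 M2 untreated
  R7 @ bar6.2: F4->B4 leap 6st
  R7 @ bar6.3: B4->C4 leap 11st

No (6 violations)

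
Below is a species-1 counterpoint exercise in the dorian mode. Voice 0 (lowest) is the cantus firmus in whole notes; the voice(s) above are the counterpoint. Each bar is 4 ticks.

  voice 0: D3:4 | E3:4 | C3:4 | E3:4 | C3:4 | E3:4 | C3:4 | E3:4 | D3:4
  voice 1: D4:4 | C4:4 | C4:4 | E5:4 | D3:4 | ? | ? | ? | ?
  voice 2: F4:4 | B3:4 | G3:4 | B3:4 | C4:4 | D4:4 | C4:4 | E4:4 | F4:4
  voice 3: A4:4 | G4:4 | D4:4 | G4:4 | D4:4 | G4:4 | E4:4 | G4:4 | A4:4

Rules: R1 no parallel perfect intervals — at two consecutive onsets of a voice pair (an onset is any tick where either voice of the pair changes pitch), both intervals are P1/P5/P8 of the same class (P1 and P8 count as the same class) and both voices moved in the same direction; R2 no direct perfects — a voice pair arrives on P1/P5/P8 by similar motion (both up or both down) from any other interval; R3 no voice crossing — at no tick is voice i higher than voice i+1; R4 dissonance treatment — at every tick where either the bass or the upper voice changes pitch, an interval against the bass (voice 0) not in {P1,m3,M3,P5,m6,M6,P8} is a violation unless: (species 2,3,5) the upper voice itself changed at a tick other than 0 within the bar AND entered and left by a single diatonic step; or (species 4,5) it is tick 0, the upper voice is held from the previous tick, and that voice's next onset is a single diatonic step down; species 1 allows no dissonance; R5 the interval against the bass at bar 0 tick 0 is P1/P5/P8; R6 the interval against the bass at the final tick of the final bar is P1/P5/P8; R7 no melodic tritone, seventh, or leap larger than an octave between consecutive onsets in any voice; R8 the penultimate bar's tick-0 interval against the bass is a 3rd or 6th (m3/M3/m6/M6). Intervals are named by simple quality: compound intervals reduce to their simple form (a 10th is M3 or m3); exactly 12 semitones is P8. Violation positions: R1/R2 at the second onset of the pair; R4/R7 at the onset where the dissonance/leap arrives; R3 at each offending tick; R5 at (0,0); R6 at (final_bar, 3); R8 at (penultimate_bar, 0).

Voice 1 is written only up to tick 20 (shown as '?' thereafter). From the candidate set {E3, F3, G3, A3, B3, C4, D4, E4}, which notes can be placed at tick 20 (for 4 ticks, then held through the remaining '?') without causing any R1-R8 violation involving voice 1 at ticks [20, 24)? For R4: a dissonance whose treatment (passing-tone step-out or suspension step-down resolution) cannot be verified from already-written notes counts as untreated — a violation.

{}

E3: violates R2
F3: violates R4
G3: violates R1,R2
A3: violates R4
B3: violates R2
C4: violates R2,R7
D4: violates R2,R4
E4: violates R2,R3,R7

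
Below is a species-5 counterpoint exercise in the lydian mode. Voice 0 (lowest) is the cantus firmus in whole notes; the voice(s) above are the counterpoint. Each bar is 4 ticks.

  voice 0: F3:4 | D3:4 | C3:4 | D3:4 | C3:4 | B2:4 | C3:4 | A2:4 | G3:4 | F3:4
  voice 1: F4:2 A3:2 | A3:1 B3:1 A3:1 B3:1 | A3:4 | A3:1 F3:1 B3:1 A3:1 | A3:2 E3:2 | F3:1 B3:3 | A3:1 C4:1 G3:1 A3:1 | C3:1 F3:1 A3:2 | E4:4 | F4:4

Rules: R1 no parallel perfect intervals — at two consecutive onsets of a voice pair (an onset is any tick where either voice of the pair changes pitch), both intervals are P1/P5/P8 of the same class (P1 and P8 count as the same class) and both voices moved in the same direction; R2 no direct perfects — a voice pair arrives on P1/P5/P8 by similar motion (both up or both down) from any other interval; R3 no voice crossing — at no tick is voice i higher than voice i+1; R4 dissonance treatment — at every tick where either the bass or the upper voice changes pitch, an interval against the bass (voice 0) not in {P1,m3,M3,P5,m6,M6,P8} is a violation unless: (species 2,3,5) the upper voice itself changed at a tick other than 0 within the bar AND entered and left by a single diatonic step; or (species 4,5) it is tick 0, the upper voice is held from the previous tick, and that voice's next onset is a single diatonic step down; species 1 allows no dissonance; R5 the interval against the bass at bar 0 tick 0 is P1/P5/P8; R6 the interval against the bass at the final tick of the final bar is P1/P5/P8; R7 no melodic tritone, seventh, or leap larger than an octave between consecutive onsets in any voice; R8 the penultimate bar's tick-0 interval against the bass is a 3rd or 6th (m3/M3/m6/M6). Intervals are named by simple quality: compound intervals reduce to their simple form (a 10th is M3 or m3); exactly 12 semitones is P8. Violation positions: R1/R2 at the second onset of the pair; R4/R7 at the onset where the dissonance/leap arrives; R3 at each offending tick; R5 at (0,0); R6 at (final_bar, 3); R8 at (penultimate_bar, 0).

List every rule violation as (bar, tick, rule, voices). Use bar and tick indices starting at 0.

bar 0: v0=F3 v1=F4 downbeat P8
bar 1: v0=D3 v1=A3 downbeat P5
bar 2: v0=C3 v1=A3 downbeat M6
bar 3: v0=D3 v1=A3 downbeat P5
bar 4: v0=C3 v1=A3 downbeat M6
bar 5: v0=B2 v1=F3 downbeat TT
bar 6: v0=C3 v1=A3 downbeat M6
bar 7: v0=A2 v1=C3 downbeat m3
bar 8: v0=G3 v1=E4 downbeat M6
bar 9: v0=F3 v1=F4 downbeat P8
  -> R7 @ bar 3 tick 2 v(1,): F3->B3 leap 6st
  -> R4 @ bar 5 tick 0 v(0, 1): B2/F3 TT untreated
  -> R7 @ bar 5 tick 1 v(1,): F3->B3 leap 6st
  -> R7 @ bar 8 tick 0 v(0,): A2->G3 leap 10st

(3, 2, R7, (1,))
(5, 0, R4, (0, 1))
(5, 1, R7, (1,))
(8, 0, R7, (0,))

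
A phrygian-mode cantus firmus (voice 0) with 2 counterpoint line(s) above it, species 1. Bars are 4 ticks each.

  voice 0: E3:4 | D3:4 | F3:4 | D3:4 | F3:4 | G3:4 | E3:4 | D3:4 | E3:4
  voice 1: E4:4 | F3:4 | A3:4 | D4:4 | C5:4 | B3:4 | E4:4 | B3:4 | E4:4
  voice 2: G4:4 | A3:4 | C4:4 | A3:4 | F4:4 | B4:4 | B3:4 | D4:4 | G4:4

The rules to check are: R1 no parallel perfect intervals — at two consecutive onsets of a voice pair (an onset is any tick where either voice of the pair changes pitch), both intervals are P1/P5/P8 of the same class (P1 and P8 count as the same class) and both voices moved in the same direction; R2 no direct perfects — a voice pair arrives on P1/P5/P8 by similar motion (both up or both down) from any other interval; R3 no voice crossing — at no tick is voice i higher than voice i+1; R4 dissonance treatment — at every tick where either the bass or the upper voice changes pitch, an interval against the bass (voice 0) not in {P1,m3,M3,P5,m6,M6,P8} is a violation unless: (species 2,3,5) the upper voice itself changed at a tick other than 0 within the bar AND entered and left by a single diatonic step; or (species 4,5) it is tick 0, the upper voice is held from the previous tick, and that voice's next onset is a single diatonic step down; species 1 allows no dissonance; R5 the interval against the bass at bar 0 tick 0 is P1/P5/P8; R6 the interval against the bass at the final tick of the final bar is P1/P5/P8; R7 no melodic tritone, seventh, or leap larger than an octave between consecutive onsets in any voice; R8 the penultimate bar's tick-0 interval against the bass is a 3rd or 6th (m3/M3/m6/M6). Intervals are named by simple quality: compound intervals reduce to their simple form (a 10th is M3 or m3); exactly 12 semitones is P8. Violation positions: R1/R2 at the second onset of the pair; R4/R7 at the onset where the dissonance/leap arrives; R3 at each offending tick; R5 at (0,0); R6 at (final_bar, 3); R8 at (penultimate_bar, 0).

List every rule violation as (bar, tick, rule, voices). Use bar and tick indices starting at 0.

bar 0: v0=E3 v1=E4 v2=G4 downbeat m3
bar 1: v0=D3 v1=F3 v2=A3 downbeat P5
bar 2: v0=F3 v1=A3 v2=C4 downbeat P5
bar 3: v0=D3 v1=D4 v2=A3 downbeat P5
bar 4: v0=F3 v1=C5 v2=F4 downbeat P8
bar 5: v0=G3 v1=B3 v2=B4 downbeat M3
bar 6: v0=E3 v1=E4 v2=B3 downbeat P5
bar 7: v0=D3 v1=B3 v2=D4 downbeat P8
bar 8: v0=E3 v1=E4 v2=G4 downbeat m3
  -> R5 @ bar 0 tick 0 v(0, 2): opens on m3
  -> R2 @ bar 1 tick 0 v(0, 2): E3/G4 m3 -> D3/A3 P5 similar
  -> R7 @ bar 1 tick 0 v(1,): E4->F3 leap 11st
  -> R7 @ bar 1 tick 0 v(2,): G4->A3 leap 10st
  -> R1 @ bar 2 tick 0 v(0, 2): D3/A3 P5 -> F3/C4 P5 similar
  -> R1 @ bar 3 tick 0 v(0, 2): F3/C4 P5 -> D3/A3 P5 similar
  -> R3 @ bar 3 tick 0 v(1, 2): D4 above A3
  -> R3 @ bar 3 tick 1 v(1, 2): D4 above A3
  -> R3 @ bar 3 tick 2 v(1, 2): D4 above A3
  -> R3 @ bar 3 tick 3 v(1, 2): D4 above A3
  -> R2 @ bar 4 tick 0 v(0, 1): D3/D4 P8 -> F3/C5 P5 similar
  -> R2 @ bar 4 tick 0 v(0, 2): D3/A3 P5 -> F3/F4 P8 similar
  -> R2 @ bar 4 tick 0 v(1, 2): D4/A3 P4 -> C5/F4 P5 similar
  -> R3 @ bar 4 tick 0 v(1, 2): C5 above F4
  -> R7 @ bar 4 tick 0 v(1,): D4->C5 leap 10st
  -> R3 @ bar 4 tick 1 v(1, 2): C5 above F4
  -> R3 @ bar 4 tick 2 v(1, 2): C5 above F4
  -> R3 @ bar 4 tick 3 v(1, 2): C5 above F4
  -> R7 @ bar 5 tick 0 v(1,): C5->B3 leap 13st
  -> R7 @ bar 5 tick 0 v(2,): F4->B4 leap 6st
  -> R2 @ bar 6 tick 0 v(0, 2): G3/B4 M3 -> E3/B3 P5 similar
  -> R3 @ bar 6 tick 0 v(1, 2): E4 above B3
  -> R3 @ bar 6 tick 1 v(1, 2): E4 above B3
  -> R3 @ bar 6 tick 2 v(1, 2): E4 above B3
  -> R3 @ bar 6 tick 3 v(1, 2): E4 above B3
  -> R8 @ bar 7 tick 0 v(0, 2): penult P8 not 3rd/6th
  -> R2 @ bar 8 tick 0 v(0, 1): D3/B3 M6 -> E3/E4 P8 similar
  -> R6 @ bar 8 tick 3 v(0, 2): closes on m3

(0, 0, R5, (0, 2))
(1, 0, R2, (0, 2))
(1, 0, R7, (1,))
(1, 0, R7, (2,))
(2, 0, R1, (0, 2))
(3, 0, R1, (0, 2))
(3, 0, R3, (1, 2))
(3, 1, R3, (1, 2))
(3, 2, R3, (1, 2))
(3, 3, R3, (1, 2))
(4, 0, R2, (0, 1))
(4, 0, R2, (0, 2))
(4, 0, R2, (1, 2))
(4, 0, R3, (1, 2))
(4, 0, R7, (1,))
(4, 1, R3, (1, 2))
(4, 2, R3, (1, 2))
(4, 3, R3, (1, 2))
(5, 0, R7, (1,))
(5, 0, R7, (2,))
(6, 0, R2, (0, 2))
(6, 0, R3, (1, 2))
(6, 1, R3, (1, 2))
(6, 2, R3, (1, 2))
(6, 3, R3, (1, 2))
(7, 0, R8, (0, 2))
(8, 0, R2, (0, 1))
(8, 3, R6, (0, 2))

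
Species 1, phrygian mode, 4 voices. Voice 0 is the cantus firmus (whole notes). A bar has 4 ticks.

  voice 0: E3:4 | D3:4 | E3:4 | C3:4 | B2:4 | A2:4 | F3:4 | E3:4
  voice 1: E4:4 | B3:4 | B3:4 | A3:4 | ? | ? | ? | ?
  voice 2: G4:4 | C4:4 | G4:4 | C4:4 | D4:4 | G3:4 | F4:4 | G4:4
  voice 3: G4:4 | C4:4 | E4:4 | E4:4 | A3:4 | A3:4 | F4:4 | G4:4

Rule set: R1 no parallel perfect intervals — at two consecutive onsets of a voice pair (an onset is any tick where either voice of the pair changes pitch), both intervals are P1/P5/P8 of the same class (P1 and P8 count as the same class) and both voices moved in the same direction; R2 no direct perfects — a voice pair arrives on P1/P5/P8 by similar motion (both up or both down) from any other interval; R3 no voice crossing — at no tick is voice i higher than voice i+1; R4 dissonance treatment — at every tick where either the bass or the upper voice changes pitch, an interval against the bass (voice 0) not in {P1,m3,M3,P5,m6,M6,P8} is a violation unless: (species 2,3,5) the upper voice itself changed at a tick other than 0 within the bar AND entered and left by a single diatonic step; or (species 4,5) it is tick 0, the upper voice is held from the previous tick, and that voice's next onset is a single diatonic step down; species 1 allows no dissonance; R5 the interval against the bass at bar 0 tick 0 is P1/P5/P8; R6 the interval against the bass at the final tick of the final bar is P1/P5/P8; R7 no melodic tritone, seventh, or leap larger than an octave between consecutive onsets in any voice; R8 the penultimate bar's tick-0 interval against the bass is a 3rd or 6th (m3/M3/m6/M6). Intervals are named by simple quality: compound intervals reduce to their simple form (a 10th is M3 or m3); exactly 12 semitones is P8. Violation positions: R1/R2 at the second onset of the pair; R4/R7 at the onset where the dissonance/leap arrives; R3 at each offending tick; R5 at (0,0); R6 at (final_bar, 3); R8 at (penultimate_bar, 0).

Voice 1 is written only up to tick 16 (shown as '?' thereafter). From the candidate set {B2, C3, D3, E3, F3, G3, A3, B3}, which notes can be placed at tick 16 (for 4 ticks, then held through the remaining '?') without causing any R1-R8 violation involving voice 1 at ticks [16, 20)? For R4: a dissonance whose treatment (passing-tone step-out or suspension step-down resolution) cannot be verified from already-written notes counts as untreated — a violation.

B2: violates R2,R7
C3: violates R4
D3: violates R1
E3: violates R4
F3: violates R4
G3: legal
A3: violates R4
B3: legal

{B3, G3}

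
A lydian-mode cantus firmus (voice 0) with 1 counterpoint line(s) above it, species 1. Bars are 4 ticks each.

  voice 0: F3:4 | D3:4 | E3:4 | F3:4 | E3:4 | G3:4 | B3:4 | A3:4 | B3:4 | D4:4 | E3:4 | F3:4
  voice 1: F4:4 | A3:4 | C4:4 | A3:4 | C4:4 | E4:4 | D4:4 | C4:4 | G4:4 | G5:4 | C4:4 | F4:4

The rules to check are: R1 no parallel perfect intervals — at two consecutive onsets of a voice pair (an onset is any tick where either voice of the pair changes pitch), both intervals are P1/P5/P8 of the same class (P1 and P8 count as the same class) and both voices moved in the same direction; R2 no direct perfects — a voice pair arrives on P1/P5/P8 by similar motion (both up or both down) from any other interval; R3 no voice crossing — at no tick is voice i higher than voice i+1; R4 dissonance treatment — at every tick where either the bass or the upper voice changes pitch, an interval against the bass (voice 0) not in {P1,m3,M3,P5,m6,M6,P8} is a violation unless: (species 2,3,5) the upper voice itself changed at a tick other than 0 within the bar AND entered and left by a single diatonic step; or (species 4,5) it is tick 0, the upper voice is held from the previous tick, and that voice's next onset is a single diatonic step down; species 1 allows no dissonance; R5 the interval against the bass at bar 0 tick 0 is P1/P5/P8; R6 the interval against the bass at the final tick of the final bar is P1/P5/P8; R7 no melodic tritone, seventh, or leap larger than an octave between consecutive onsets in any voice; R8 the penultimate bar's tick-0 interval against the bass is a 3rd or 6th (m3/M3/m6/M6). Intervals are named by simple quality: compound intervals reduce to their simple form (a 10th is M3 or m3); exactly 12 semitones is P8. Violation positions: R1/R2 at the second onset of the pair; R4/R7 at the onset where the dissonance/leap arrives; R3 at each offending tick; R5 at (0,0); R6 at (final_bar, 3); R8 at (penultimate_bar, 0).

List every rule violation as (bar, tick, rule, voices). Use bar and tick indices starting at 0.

bar 0: v0=F3 v1=F4 downbeat P8
bar 1: v0=D3 v1=A3 downbeat P5
bar 2: v0=E3 v1=C4 downbeat m6
bar 3: v0=F3 v1=A3 downbeat M3
bar 4: v0=E3 v1=C4 downbeat m6
bar 5: v0=G3 v1=E4 downbeat M6
bar 6: v0=B3 v1=D4 downbeat m3
bar 7: v0=A3 v1=C4 downbeat m3
bar 8: v0=B3 v1=G4 downbeat m6
bar 9: v0=D4 v1=G5 downbeat P4
bar 10: v0=E3 v1=C4 downbeat m6
bar 11: v0=F3 v1=F4 downbeat P8
  -> R2 @ bar 1 tick 0 v(0, 1): F3/F4 P8 -> D3/A3 P5 similar
  -> R4 @ bar 9 tick 0 v(0, 1): D4/G5 P4 untreated
  -> R7 @ bar 10 tick 0 v(0,): D4->E3 leap 10st
  -> R7 @ bar 10 tick 0 v(1,): G5->C4 leap 19st
  -> R2 @ bar 11 tick 0 v(0, 1): E3/C4 m6 -> F3/F4 P8 similar

(1, 0, R2, (0, 1))
(9, 0, R4, (0, 1))
(10, 0, R7, (0,))
(10, 0, R7, (1,))
(11, 0, R2, (0, 1))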